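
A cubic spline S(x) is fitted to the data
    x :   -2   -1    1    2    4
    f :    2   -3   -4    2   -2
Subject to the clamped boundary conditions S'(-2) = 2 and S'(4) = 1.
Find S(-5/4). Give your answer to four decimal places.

-1.1535

Let M_i = S''(x_i). Step sizes h_i = 1, 2, 1, 2; slopes of the chords Δ_i = (y_(i+1) - y_i)/h_i = -5, -1/2, 6, -2.
  1·M_0 + 6·M_1 + 2·M_2 = 6(Δ_1 - Δ_0) = 27
  2·M_1 + 6·M_2 + 1·M_3 = 6(Δ_2 - Δ_1) = 39
  1·M_2 + 6·M_3 + 2·M_4 = 6(Δ_3 - Δ_2) = -48
Clamped end conditions give two more equations: 2h_0·M_0 + h_0·M_1 = 6(Δ_0 - S'(-2)) = -42 and h_3·M_3 + 2h_3·M_4 = 6(S'(4) - Δ_3) = 18.
Solving: M_0 = -2249/93, M_1 = 592/93, M_2 = 604/93, M_3 = -1181/93, M_4 = 1009/93.
On [-2, -1], S(x) = 2 + 2·(x + 2) - 2249/186·(x + 2)² + 947/186·(x + 2)³.
With (x + 2) = 3/4: S(-5/4) = -4577/3968.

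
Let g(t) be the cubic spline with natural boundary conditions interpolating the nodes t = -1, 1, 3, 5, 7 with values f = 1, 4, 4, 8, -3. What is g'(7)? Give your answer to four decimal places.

Write M_i for g''(x_i). With h_i = 2, 2, 2, 2 and divided differences Δ_i = 3/2, 0, 2, -11/2, the continuity of g' gives the tridiagonal system
  2·M_0 + 8·M_1 + 2·M_2 = 6(Δ_1 - Δ_0) = -9
  2·M_1 + 8·M_2 + 2·M_3 = 6(Δ_2 - Δ_1) = 12
  2·M_2 + 8·M_3 + 2·M_4 = 6(Δ_3 - Δ_2) = -45
Natural end conditions: M_0 = M_4 = 0.
Solving the tridiagonal system: M_0 = 0, M_1 = -57/28, M_2 = 51/14, M_3 = -183/28, M_4 = 0.
On [5, 7], g'(t) = b_3 + 2c_3·(t - 5) + 3d_3·(t - 5)² with b_3 = Δ_3 - h_3(2M_3 + M_4)/6 = -8/7, c_3 = M_3/2 = -183/56, d_3 = (M_4 - M_3)/(6h_3) = 61/112. So g'(7) = -215/28.

-7.6786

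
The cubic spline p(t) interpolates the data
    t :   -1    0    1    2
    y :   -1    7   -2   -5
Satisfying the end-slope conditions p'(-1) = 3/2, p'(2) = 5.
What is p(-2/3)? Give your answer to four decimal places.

With σ_i denoting the second derivative at x_i, h_i = 1, 1, 1, and Δ_i = (y_(i+1) − y_i)/h_i = 8, -9, -3:
  1·σ_0 + 4·σ_1 + 1·σ_2 = 6(Δ_1 - Δ_0) = -102
  1·σ_1 + 4·σ_2 + 1·σ_3 = 6(Δ_2 - Δ_1) = 36
Clamped end conditions give two more equations: 2h_0·σ_0 + h_0·σ_1 = 6(Δ_0 - p'(-1)) = 39 and h_2·σ_2 + 2h_2·σ_3 = 6(p'(2) - Δ_2) = 48.
Solving: σ_0 = 584/15, σ_1 = -583/15, σ_2 = 218/15, σ_3 = 251/15.
On [-1, 0], p(t) = -1 + 3/2·(t + 1) + 292/15·(t + 1)² - 389/30·(t + 1)³.
With (t + 1) = 1/3: p(-2/3) = 479/405.

1.1827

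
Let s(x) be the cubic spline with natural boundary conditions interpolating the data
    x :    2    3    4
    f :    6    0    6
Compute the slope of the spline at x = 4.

Let M_i = s''(x_i). Step sizes h_i = 1, 1; slopes of the chords Δ_i = (y_(i+1) - y_i)/h_i = -6, 6.
  1·M_0 + 4·M_1 + 1·M_2 = 6(Δ_1 - Δ_0) = 72
Natural end conditions: M_0 = M_2 = 0.
Forward elimination and back-substitution give M_0 = 0, M_1 = 18, M_2 = 0.
On [3, 4], s'(x) = b_1 + 2c_1·(x - 3) + 3d_1·(x - 3)² with b_1 = Δ_1 - h_1(2M_1 + M_2)/6 = 0, c_1 = M_1/2 = 9, d_1 = (M_2 - M_1)/(6h_1) = -3. So s'(4) = 9.

9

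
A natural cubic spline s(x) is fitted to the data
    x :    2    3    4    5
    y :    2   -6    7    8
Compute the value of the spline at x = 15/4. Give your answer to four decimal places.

3.7594

Put M_i = s'' at the i-th knot. Here h = (1, 1, 1) and Δ = (-8, 13, 1), so the interior equations h_(i-1)·M_(i-1) + 2(h_(i-1)+h_i)·M_i + h_i·M_(i+1) = 6(Δ_i − Δ_(i-1)) read
  1·M_0 + 4·M_1 + 1·M_2 = 6(Δ_1 - Δ_0) = 126
  1·M_1 + 4·M_2 + 1·M_3 = 6(Δ_2 - Δ_1) = -72
Natural end conditions: M_0 = M_3 = 0.
Solving: M_0 = 0, M_1 = 192/5, M_2 = -138/5, M_3 = 0.
On [3, 4], s(x) = -6 + 24/5·(x - 3) + 96/5·(x - 3)² - 11·(x - 3)³.
With (x - 3) = 3/4: s(15/4) = 1203/320.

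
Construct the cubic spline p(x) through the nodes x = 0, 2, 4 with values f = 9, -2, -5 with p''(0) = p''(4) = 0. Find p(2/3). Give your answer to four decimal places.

Let m_i = p''(x_i). Step sizes h_i = 2, 2; slopes of the chords Δ_i = (y_(i+1) - y_i)/h_i = -11/2, -3/2.
  2·m_0 + 8·m_1 + 2·m_2 = 6(Δ_1 - Δ_0) = 24
Natural end conditions: m_0 = m_2 = 0.
Forward elimination and back-substitution give m_0 = 0, m_1 = 3, m_2 = 0.
On [0, 2], p(x) = 9 - 13/2·x + 0·x² + 1/4·x³.
With x = 2/3: p(2/3) = 128/27.

4.7407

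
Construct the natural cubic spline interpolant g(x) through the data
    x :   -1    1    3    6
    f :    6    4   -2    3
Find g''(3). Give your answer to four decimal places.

Put m_i = g'' at the i-th knot. Here h = (2, 2, 3) and Δ = (-1, -3, 5/3), so the interior equations h_(i-1)·m_(i-1) + 2(h_(i-1)+h_i)·m_i + h_i·m_(i+1) = 6(Δ_i − Δ_(i-1)) read
  2·m_0 + 8·m_1 + 2·m_2 = 6(Δ_1 - Δ_0) = -12
  2·m_1 + 10·m_2 + 3·m_3 = 6(Δ_2 - Δ_1) = 28
Natural end conditions: m_0 = m_3 = 0.
Hence m_0 = 0, m_1 = -44/19, m_2 = 62/19, m_3 = 0.

3.2632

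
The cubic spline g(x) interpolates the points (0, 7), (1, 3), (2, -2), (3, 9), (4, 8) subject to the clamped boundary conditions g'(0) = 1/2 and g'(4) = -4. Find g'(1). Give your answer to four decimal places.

-8.0446

Let σ_i = g''(x_i). Step sizes h_i = 1, 1, 1, 1; slopes of the chords Δ_i = (y_(i+1) - y_i)/h_i = -4, -5, 11, -1.
  1·σ_0 + 4·σ_1 + 1·σ_2 = 6(Δ_1 - Δ_0) = -6
  1·σ_1 + 4·σ_2 + 1·σ_3 = 6(Δ_2 - Δ_1) = 96
  1·σ_2 + 4·σ_3 + 1·σ_4 = 6(Δ_3 - Δ_2) = -72
Clamped end conditions give two more equations: 2h_0·σ_0 + h_0·σ_1 = 6(Δ_0 - g'(0)) = -27 and h_3·σ_3 + 2h_3·σ_4 = 6(g'(4) - Δ_3) = -18.
Solving: σ_0 = -555/56, σ_1 = -201/28, σ_2 = 261/8, σ_3 = -765/28, σ_4 = 261/56.
On [1, 2], g'(x) = b_1 + 2c_1·(x - 1) + 3d_1·(x - 1)² with b_1 = Δ_1 - h_1(2σ_1 + σ_2)/6 = -901/112, c_1 = σ_1/2 = -201/56, d_1 = (σ_2 - σ_1)/(6h_1) = 743/112. So g'(1) = -901/112.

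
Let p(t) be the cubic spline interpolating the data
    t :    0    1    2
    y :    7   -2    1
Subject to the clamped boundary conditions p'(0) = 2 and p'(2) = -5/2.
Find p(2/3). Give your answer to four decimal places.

1.1296

Let M_i = p''(x_i). Step sizes h_i = 1, 1; slopes of the chords Δ_i = (y_(i+1) - y_i)/h_i = -9, 3.
  1·M_0 + 4·M_1 + 1·M_2 = 6(Δ_1 - Δ_0) = 72
Clamped end conditions give two more equations: 2h_0·M_0 + h_0·M_1 = 6(Δ_0 - p'(0)) = -66 and h_1·M_1 + 2h_1·M_2 = 6(p'(2) - Δ_1) = -33.
Solving the tridiagonal system: M_0 = -213/4, M_1 = 81/2, M_2 = -147/4.
On [0, 1], p(t) = 7 + 2·t - 213/8·t² + 125/8·t³.
With t = 2/3: p(2/3) = 61/54.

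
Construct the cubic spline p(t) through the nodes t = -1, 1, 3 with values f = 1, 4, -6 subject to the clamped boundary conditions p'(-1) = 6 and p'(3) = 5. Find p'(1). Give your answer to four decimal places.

-5.3750

With M_i denoting the second derivative at x_i, h_i = 2, 2, and Δ_i = (y_(i+1) − y_i)/h_i = 3/2, -5:
  2·M_0 + 8·M_1 + 2·M_2 = 6(Δ_1 - Δ_0) = -39
Clamped end conditions give two more equations: 2h_0·M_0 + h_0·M_1 = 6(Δ_0 - p'(-1)) = -27 and h_1·M_1 + 2h_1·M_2 = 6(p'(3) - Δ_1) = 60.
Solving the tridiagonal system: M_0 = -17/8, M_1 = -37/4, M_2 = 157/8.
On [1, 3], p'(t) = b_1 + 2c_1·(t - 1) + 3d_1·(t - 1)² with b_1 = Δ_1 - h_1(2M_1 + M_2)/6 = -43/8, c_1 = M_1/2 = -37/8, d_1 = (M_2 - M_1)/(6h_1) = 77/32. So p'(1) = -43/8.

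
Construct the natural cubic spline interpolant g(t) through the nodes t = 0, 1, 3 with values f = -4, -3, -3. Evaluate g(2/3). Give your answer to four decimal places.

Let σ_i = g''(x_i). Step sizes h_i = 1, 2; slopes of the chords Δ_i = (y_(i+1) - y_i)/h_i = 1, 0.
  1·σ_0 + 6·σ_1 + 2·σ_2 = 6(Δ_1 - Δ_0) = -6
Natural end conditions: σ_0 = σ_2 = 0.
Solving: σ_0 = 0, σ_1 = -1, σ_2 = 0.
On [0, 1], g(t) = -4 + 7/6·t + 0·t² - 1/6·t³.
With t = 2/3: g(2/3) = -265/81.

-3.2716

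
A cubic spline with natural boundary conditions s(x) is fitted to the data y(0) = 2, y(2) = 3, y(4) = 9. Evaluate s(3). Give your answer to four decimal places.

With M_i denoting the second derivative at x_i, h_i = 2, 2, and Δ_i = (y_(i+1) − y_i)/h_i = 1/2, 3:
  2·M_0 + 8·M_1 + 2·M_2 = 6(Δ_1 - Δ_0) = 15
Natural end conditions: M_0 = M_2 = 0.
Hence M_0 = 0, M_1 = 15/8, M_2 = 0.
On [2, 4], s(x) = 3 + 7/4·(x - 2) + 15/16·(x - 2)² - 5/32·(x - 2)³.
With (x - 2) = 1: s(3) = 177/32.

5.5313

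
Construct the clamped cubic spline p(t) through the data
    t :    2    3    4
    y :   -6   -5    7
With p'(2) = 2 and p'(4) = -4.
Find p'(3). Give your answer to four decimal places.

Let M_i = p''(x_i). Step sizes h_i = 1, 1; slopes of the chords Δ_i = (y_(i+1) - y_i)/h_i = 1, 12.
  1·M_0 + 4·M_1 + 1·M_2 = 6(Δ_1 - Δ_0) = 66
Clamped end conditions give two more equations: 2h_0·M_0 + h_0·M_1 = 6(Δ_0 - p'(2)) = -6 and h_1·M_1 + 2h_1·M_2 = 6(p'(4) - Δ_1) = -96.
Forward elimination and back-substitution give M_0 = -45/2, M_1 = 39, M_2 = -135/2.
On [3, 4], p'(t) = b_1 + 2c_1·(t - 3) + 3d_1·(t - 3)² with b_1 = Δ_1 - h_1(2M_1 + M_2)/6 = 41/4, c_1 = M_1/2 = 39/2, d_1 = (M_2 - M_1)/(6h_1) = -71/4. So p'(3) = 41/4.

10.2500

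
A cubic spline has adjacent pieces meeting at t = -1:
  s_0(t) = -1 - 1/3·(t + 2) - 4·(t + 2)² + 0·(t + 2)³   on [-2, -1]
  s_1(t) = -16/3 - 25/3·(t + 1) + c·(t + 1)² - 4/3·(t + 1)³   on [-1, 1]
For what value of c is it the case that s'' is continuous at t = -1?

-4

s_0''(t) = -8 + 0·(t + 2), so s_0''(-1) = -8. On the right, s_1''(-1) = 2c, so c = -4.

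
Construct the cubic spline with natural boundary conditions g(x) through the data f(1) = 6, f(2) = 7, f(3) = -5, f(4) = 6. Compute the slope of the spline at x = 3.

-3

Put m_i = g'' at the i-th knot. Here h = (1, 1, 1) and Δ = (1, -12, 11), so the interior equations h_(i-1)·m_(i-1) + 2(h_(i-1)+h_i)·m_i + h_i·m_(i+1) = 6(Δ_i − Δ_(i-1)) read
  1·m_0 + 4·m_1 + 1·m_2 = 6(Δ_1 - Δ_0) = -78
  1·m_1 + 4·m_2 + 1·m_3 = 6(Δ_2 - Δ_1) = 138
Natural end conditions: m_0 = m_3 = 0.
Hence m_0 = 0, m_1 = -30, m_2 = 42, m_3 = 0.
On [3, 4], g'(x) = b_2 + 2c_2·(x - 3) + 3d_2·(x - 3)² with b_2 = Δ_2 - h_2(2m_2 + m_3)/6 = -3, c_2 = m_2/2 = 21, d_2 = (m_3 - m_2)/(6h_2) = -7. So g'(3) = -3.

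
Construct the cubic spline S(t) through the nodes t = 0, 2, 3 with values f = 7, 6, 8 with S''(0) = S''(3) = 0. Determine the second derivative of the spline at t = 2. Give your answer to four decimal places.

With m_i denoting the second derivative at x_i, h_i = 2, 1, and Δ_i = (y_(i+1) − y_i)/h_i = -1/2, 2:
  2·m_0 + 6·m_1 + 1·m_2 = 6(Δ_1 - Δ_0) = 15
Natural end conditions: m_0 = m_2 = 0.
Solving the tridiagonal system: m_0 = 0, m_1 = 5/2, m_2 = 0.

2.5000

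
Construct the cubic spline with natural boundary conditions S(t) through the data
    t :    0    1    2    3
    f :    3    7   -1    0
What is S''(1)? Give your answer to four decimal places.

Let M_i = S''(x_i). Step sizes h_i = 1, 1, 1; slopes of the chords Δ_i = (y_(i+1) - y_i)/h_i = 4, -8, 1.
  1·M_0 + 4·M_1 + 1·M_2 = 6(Δ_1 - Δ_0) = -72
  1·M_1 + 4·M_2 + 1·M_3 = 6(Δ_2 - Δ_1) = 54
Natural end conditions: M_0 = M_3 = 0.
Hence M_0 = 0, M_1 = -114/5, M_2 = 96/5, M_3 = 0.

-22.8000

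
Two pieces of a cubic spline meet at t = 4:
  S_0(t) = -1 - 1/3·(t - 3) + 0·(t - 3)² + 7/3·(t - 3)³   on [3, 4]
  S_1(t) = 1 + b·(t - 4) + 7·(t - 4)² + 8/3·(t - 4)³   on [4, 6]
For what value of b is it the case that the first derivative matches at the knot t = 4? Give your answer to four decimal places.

S_0'(t) = -1/3 + 0·(t - 3) + 7·(t - 3)², so S_0'(4) = 20/3. On the right, S_1'(4) = b, so b = 20/3.

6.6667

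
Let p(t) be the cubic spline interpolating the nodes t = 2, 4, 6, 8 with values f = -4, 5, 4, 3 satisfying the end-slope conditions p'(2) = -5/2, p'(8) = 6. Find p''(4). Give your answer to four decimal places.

-7.0667

Put σ_i = p'' at the i-th knot. Here h = (2, 2, 2) and Δ = (9/2, -1/2, -1/2), so the interior equations h_(i-1)·σ_(i-1) + 2(h_(i-1)+h_i)·σ_i + h_i·σ_(i+1) = 6(Δ_i − Δ_(i-1)) read
  2·σ_0 + 8·σ_1 + 2·σ_2 = 6(Δ_1 - Δ_0) = -30
  2·σ_1 + 8·σ_2 + 2·σ_3 = 6(Δ_2 - Δ_1) = 0
Clamped end conditions give two more equations: 2h_0·σ_0 + h_0·σ_1 = 6(Δ_0 - p'(2)) = 42 and h_2·σ_2 + 2h_2·σ_3 = 6(p'(8) - Δ_2) = 39.
Solving: σ_0 = 421/30, σ_1 = -106/15, σ_2 = -23/30, σ_3 = 152/15.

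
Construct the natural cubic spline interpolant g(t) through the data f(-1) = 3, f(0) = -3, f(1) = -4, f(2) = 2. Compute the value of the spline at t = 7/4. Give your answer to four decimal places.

0.1406

Put M_i = g'' at the i-th knot. Here h = (1, 1, 1) and Δ = (-6, -1, 6), so the interior equations h_(i-1)·M_(i-1) + 2(h_(i-1)+h_i)·M_i + h_i·M_(i+1) = 6(Δ_i − Δ_(i-1)) read
  1·M_0 + 4·M_1 + 1·M_2 = 6(Δ_1 - Δ_0) = 30
  1·M_1 + 4·M_2 + 1·M_3 = 6(Δ_2 - Δ_1) = 42
Natural end conditions: M_0 = M_3 = 0.
Hence M_0 = 0, M_1 = 26/5, M_2 = 46/5, M_3 = 0.
On [1, 2], g(t) = -4 + 44/15·(t - 1) + 23/5·(t - 1)² - 23/15·(t - 1)³.
With (t - 1) = 3/4: g(7/4) = 9/64.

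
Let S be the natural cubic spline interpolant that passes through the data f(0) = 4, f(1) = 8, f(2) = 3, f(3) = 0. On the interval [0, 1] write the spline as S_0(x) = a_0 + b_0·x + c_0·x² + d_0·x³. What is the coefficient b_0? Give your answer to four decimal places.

With σ_i denoting the second derivative at x_i, h_i = 1, 1, 1, and Δ_i = (y_(i+1) − y_i)/h_i = 4, -5, -3:
  1·σ_0 + 4·σ_1 + 1·σ_2 = 6(Δ_1 - Δ_0) = -54
  1·σ_1 + 4·σ_2 + 1·σ_3 = 6(Δ_2 - Δ_1) = 12
Natural end conditions: σ_0 = σ_3 = 0.
Solving the tridiagonal system: σ_0 = 0, σ_1 = -76/5, σ_2 = 34/5, σ_3 = 0.
On [0, 1], with S_0(x) = a_0 + b_0·x + c_0·x² + d_0·x³: c_0 = σ_0/2 = 0, d_0 = (σ_1 - σ_0)/(6h_0) = -38/15, b_0 = Δ_0 - h_0(2σ_0 + σ_1)/6 = 98/15.

6.5333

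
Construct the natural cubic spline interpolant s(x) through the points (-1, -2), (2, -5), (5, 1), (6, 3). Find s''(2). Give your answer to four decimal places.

1.6552

Let M_i = s''(x_i). Step sizes h_i = 3, 3, 1; slopes of the chords Δ_i = (y_(i+1) - y_i)/h_i = -1, 2, 2.
  3·M_0 + 12·M_1 + 3·M_2 = 6(Δ_1 - Δ_0) = 18
  3·M_1 + 8·M_2 + 1·M_3 = 6(Δ_2 - Δ_1) = 0
Natural end conditions: M_0 = M_3 = 0.
Solving: M_0 = 0, M_1 = 48/29, M_2 = -18/29, M_3 = 0.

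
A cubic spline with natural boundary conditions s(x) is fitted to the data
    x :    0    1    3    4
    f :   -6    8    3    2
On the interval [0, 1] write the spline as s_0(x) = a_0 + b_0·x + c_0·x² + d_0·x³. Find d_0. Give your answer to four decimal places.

-3.1875

With M_i denoting the second derivative at x_i, h_i = 1, 2, 1, and Δ_i = (y_(i+1) − y_i)/h_i = 14, -5/2, -1:
  1·M_0 + 6·M_1 + 2·M_2 = 6(Δ_1 - Δ_0) = -99
  2·M_1 + 6·M_2 + 1·M_3 = 6(Δ_2 - Δ_1) = 9
Natural end conditions: M_0 = M_3 = 0.
Hence M_0 = 0, M_1 = -153/8, M_2 = 63/8, M_3 = 0.
On [0, 1], with s_0(x) = a_0 + b_0·x + c_0·x² + d_0·x³: c_0 = M_0/2 = 0, d_0 = (M_1 - M_0)/(6h_0) = -51/16, b_0 = Δ_0 - h_0(2M_0 + M_1)/6 = 275/16.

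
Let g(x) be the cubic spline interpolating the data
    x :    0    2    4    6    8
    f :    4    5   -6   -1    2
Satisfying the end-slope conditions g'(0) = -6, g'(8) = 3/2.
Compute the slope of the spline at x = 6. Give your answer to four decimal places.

3.2946

Let m_i = g''(x_i). Step sizes h_i = 2, 2, 2, 2; slopes of the chords Δ_i = (y_(i+1) - y_i)/h_i = 1/2, -11/2, 5/2, 3/2.
  2·m_0 + 8·m_1 + 2·m_2 = 6(Δ_1 - Δ_0) = -36
  2·m_1 + 8·m_2 + 2·m_3 = 6(Δ_2 - Δ_1) = 48
  2·m_2 + 8·m_3 + 2·m_4 = 6(Δ_3 - Δ_2) = -6
Clamped end conditions give two more equations: 2h_0·m_0 + h_0·m_1 = 6(Δ_0 - g'(0)) = 39 and h_3·m_3 + 2h_3·m_4 = 6(g'(8) - Δ_3) = 0.
Forward elimination and back-substitution give m_0 = 1689/112, m_1 = -597/56, m_2 = 153/16, m_3 = -201/56, m_4 = 201/112.
On [6, 8], g'(x) = b_3 + 2c_3·(x - 6) + 3d_3·(x - 6)² with b_3 = Δ_3 - h_3(2m_3 + m_4)/6 = 369/112, c_3 = m_3/2 = -201/112, d_3 = (m_4 - m_3)/(6h_3) = 201/448. So g'(6) = 369/112.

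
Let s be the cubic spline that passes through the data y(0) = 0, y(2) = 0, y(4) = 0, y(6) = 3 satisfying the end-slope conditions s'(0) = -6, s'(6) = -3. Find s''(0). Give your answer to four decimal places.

10.9000

Let m_i = s''(x_i). Step sizes h_i = 2, 2, 2; slopes of the chords Δ_i = (y_(i+1) - y_i)/h_i = 0, 0, 3/2.
  2·m_0 + 8·m_1 + 2·m_2 = 6(Δ_1 - Δ_0) = 0
  2·m_1 + 8·m_2 + 2·m_3 = 6(Δ_2 - Δ_1) = 9
Clamped end conditions give two more equations: 2h_0·m_0 + h_0·m_1 = 6(Δ_0 - s'(0)) = 36 and h_2·m_2 + 2h_2·m_3 = 6(s'(6) - Δ_2) = -27.
Hence m_0 = 109/10, m_1 = -19/5, m_2 = 43/10, m_3 = -89/10.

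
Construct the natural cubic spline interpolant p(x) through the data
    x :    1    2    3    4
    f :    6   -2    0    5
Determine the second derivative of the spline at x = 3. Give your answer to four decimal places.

0.8000

Let M_i = p''(x_i). Step sizes h_i = 1, 1, 1; slopes of the chords Δ_i = (y_(i+1) - y_i)/h_i = -8, 2, 5.
  1·M_0 + 4·M_1 + 1·M_2 = 6(Δ_1 - Δ_0) = 60
  1·M_1 + 4·M_2 + 1·M_3 = 6(Δ_2 - Δ_1) = 18
Natural end conditions: M_0 = M_3 = 0.
Solving: M_0 = 0, M_1 = 74/5, M_2 = 4/5, M_3 = 0.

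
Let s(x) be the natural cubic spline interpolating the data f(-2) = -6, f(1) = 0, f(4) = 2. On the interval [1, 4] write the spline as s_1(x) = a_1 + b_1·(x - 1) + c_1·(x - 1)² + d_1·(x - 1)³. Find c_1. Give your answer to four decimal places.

Put σ_i = s'' at the i-th knot. Here h = (3, 3) and Δ = (2, 2/3), so the interior equations h_(i-1)·σ_(i-1) + 2(h_(i-1)+h_i)·σ_i + h_i·σ_(i+1) = 6(Δ_i − Δ_(i-1)) read
  3·σ_0 + 12·σ_1 + 3·σ_2 = 6(Δ_1 - Δ_0) = -8
Natural end conditions: σ_0 = σ_2 = 0.
Hence σ_0 = 0, σ_1 = -2/3, σ_2 = 0.
On [1, 4], with s_1(x) = a_1 + b_1·(x - 1) + c_1·(x - 1)² + d_1·(x - 1)³: c_1 = σ_1/2 = -1/3, d_1 = (σ_2 - σ_1)/(6h_1) = 1/27, b_1 = Δ_1 - h_1(2σ_1 + σ_2)/6 = 4/3.

-0.3333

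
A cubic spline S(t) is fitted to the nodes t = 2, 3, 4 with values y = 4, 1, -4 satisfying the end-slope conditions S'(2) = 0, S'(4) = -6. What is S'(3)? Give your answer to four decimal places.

Let m_i = S''(x_i). Step sizes h_i = 1, 1; slopes of the chords Δ_i = (y_(i+1) - y_i)/h_i = -3, -5.
  1·m_0 + 4·m_1 + 1·m_2 = 6(Δ_1 - Δ_0) = -12
Clamped end conditions give two more equations: 2h_0·m_0 + h_0·m_1 = 6(Δ_0 - S'(2)) = -18 and h_1·m_1 + 2h_1·m_2 = 6(S'(4) - Δ_1) = -6.
Solving the tridiagonal system: m_0 = -9, m_1 = 0, m_2 = -3.
On [3, 4], S'(t) = b_1 + 2c_1·(t - 3) + 3d_1·(t - 3)² with b_1 = Δ_1 - h_1(2m_1 + m_2)/6 = -9/2, c_1 = m_1/2 = 0, d_1 = (m_2 - m_1)/(6h_1) = -1/2. So S'(3) = -9/2.

-4.5000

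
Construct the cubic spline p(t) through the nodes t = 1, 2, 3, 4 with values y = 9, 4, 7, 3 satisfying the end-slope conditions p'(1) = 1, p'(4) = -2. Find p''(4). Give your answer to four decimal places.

16.4000

With M_i denoting the second derivative at x_i, h_i = 1, 1, 1, and Δ_i = (y_(i+1) − y_i)/h_i = -5, 3, -4:
  1·M_0 + 4·M_1 + 1·M_2 = 6(Δ_1 - Δ_0) = 48
  1·M_1 + 4·M_2 + 1·M_3 = 6(Δ_2 - Δ_1) = -42
Clamped end conditions give two more equations: 2h_0·M_0 + h_0·M_1 = 6(Δ_0 - p'(1)) = -36 and h_2·M_2 + 2h_2·M_3 = 6(p'(4) - Δ_2) = 12.
Hence M_0 = -152/5, M_1 = 124/5, M_2 = -104/5, M_3 = 82/5.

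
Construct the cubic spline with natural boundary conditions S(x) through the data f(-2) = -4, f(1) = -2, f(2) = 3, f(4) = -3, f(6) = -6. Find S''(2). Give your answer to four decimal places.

Write M_i for S''(x_i). With h_i = 3, 1, 2, 2 and divided differences Δ_i = 2/3, 5, -3, -3/2, the continuity of S' gives the tridiagonal system
  3·M_0 + 8·M_1 + 1·M_2 = 6(Δ_1 - Δ_0) = 26
  1·M_1 + 6·M_2 + 2·M_3 = 6(Δ_2 - Δ_1) = -48
  2·M_2 + 8·M_3 + 2·M_4 = 6(Δ_3 - Δ_2) = 9
Natural end conditions: M_0 = M_4 = 0.
Forward elimination and back-substitution give M_0 = 0, M_1 = 773/172, M_2 = -428/43, M_3 = 1243/344, M_4 = 0.

-9.9535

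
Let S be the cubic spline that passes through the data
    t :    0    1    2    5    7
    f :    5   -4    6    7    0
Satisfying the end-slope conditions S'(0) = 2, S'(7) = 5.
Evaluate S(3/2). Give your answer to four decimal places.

-1.0676

Write σ_i for S''(x_i). With h_i = 1, 1, 3, 2 and divided differences Δ_i = -9, 10, 1/3, -7/2, the continuity of S' gives the tridiagonal system
  1·σ_0 + 4·σ_1 + 1·σ_2 = 6(Δ_1 - Δ_0) = 114
  1·σ_1 + 8·σ_2 + 3·σ_3 = 6(Δ_2 - Δ_1) = -58
  3·σ_2 + 10·σ_3 + 2·σ_4 = 6(Δ_3 - Δ_2) = -23
Clamped end conditions give two more equations: 2h_0·σ_0 + h_0·σ_1 = 6(Δ_0 - S'(0)) = -66 and h_3·σ_3 + 2h_3·σ_4 = 6(S'(7) - Δ_3) = 51.
Solving: σ_0 = -15731/282, σ_1 = 6425/141, σ_2 = -3521/282, σ_3 = -173/141, σ_4 = 7537/564.
On [1, 2], S(t) = -4 - 1753/564·(t - 1) + 6425/282·(t - 1)² - 1819/188·(t - 1)³.
With (t - 1) = 1/2: S(3/2) = -4817/4512.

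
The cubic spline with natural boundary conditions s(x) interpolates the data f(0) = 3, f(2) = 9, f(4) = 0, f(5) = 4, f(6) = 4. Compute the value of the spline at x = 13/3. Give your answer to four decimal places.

Write M_i for s''(x_i). With h_i = 2, 2, 1, 1 and divided differences Δ_i = 3, -9/2, 4, 0, the continuity of s' gives the tridiagonal system
  2·M_0 + 8·M_1 + 2·M_2 = 6(Δ_1 - Δ_0) = -45
  2·M_1 + 6·M_2 + 1·M_3 = 6(Δ_2 - Δ_1) = 51
  1·M_2 + 4·M_3 + 1·M_4 = 6(Δ_3 - Δ_2) = -24
Natural end conditions: M_0 = M_4 = 0.
Solving the tridiagonal system: M_0 = 0, M_1 = -71/8, M_2 = 13, M_3 = -37/4, M_4 = 0.
On [4, 5], s(x) = 0 + 29/24·(x - 4) + 13/2·(x - 4)² - 89/24·(x - 4)³.
With (x - 4) = 1/3: s(13/3) = 80/81.

0.9877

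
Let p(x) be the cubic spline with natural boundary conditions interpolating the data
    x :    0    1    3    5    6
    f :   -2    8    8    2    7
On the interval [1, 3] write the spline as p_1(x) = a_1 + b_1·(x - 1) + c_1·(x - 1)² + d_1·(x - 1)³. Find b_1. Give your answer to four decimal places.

Write σ_i for p''(x_i). With h_i = 1, 2, 2, 1 and divided differences Δ_i = 10, 0, -3, 5, the continuity of p' gives the tridiagonal system
  1·σ_0 + 6·σ_1 + 2·σ_2 = 6(Δ_1 - Δ_0) = -60
  2·σ_1 + 8·σ_2 + 2·σ_3 = 6(Δ_2 - Δ_1) = -18
  2·σ_2 + 6·σ_3 + 1·σ_4 = 6(Δ_3 - Δ_2) = 48
Natural end conditions: σ_0 = σ_4 = 0.
Hence σ_0 = 0, σ_1 = -93/10, σ_2 = -21/10, σ_3 = 87/10, σ_4 = 0.
On [1, 3], with p_1(x) = a_1 + b_1·(x - 1) + c_1·(x - 1)² + d_1·(x - 1)³: c_1 = σ_1/2 = -93/20, d_1 = (σ_2 - σ_1)/(6h_1) = 3/5, b_1 = Δ_1 - h_1(2σ_1 + σ_2)/6 = 69/10.

6.9000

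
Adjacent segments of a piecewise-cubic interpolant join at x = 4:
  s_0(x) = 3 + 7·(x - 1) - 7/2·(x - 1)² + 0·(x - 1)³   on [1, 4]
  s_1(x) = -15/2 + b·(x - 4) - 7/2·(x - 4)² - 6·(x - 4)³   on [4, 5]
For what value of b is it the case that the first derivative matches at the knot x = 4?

s_0'(x) = 7 - 7·(x - 1) + 0·(x - 1)², so s_0'(4) = -14. On the right, s_1'(4) = b, so b = -14.

-14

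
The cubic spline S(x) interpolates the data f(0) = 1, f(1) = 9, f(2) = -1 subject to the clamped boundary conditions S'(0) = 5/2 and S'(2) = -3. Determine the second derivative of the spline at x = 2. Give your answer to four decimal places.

45.2500

With m_i denoting the second derivative at x_i, h_i = 1, 1, and Δ_i = (y_(i+1) − y_i)/h_i = 8, -10:
  1·m_0 + 4·m_1 + 1·m_2 = 6(Δ_1 - Δ_0) = -108
Clamped end conditions give two more equations: 2h_0·m_0 + h_0·m_1 = 6(Δ_0 - S'(0)) = 33 and h_1·m_1 + 2h_1·m_2 = 6(S'(2) - Δ_1) = 42.
Solving: m_0 = 163/4, m_1 = -97/2, m_2 = 181/4.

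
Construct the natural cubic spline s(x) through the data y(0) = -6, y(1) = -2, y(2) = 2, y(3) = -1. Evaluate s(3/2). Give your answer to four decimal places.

0.5250

With σ_i denoting the second derivative at x_i, h_i = 1, 1, 1, and Δ_i = (y_(i+1) − y_i)/h_i = 4, 4, -3:
  1·σ_0 + 4·σ_1 + 1·σ_2 = 6(Δ_1 - Δ_0) = 0
  1·σ_1 + 4·σ_2 + 1·σ_3 = 6(Δ_2 - Δ_1) = -42
Natural end conditions: σ_0 = σ_3 = 0.
Hence σ_0 = 0, σ_1 = 14/5, σ_2 = -56/5, σ_3 = 0.
On [1, 2], s(x) = -2 + 74/15·(x - 1) + 7/5·(x - 1)² - 7/3·(x - 1)³.
With (x - 1) = 1/2: s(3/2) = 21/40.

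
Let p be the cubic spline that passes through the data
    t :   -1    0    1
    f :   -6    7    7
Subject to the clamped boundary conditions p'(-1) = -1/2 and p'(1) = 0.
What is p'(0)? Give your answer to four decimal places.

With m_i denoting the second derivative at x_i, h_i = 1, 1, and Δ_i = (y_(i+1) − y_i)/h_i = 13, 0:
  1·m_0 + 4·m_1 + 1·m_2 = 6(Δ_1 - Δ_0) = -78
Clamped end conditions give two more equations: 2h_0·m_0 + h_0·m_1 = 6(Δ_0 - p'(-1)) = 81 and h_1·m_1 + 2h_1·m_2 = 6(p'(1) - Δ_1) = 0.
Hence m_0 = 241/4, m_1 = -79/2, m_2 = 79/4.
On [0, 1], p'(t) = b_1 + 2c_1·t + 3d_1·t² with b_1 = Δ_1 - h_1(2m_1 + m_2)/6 = 79/8, c_1 = m_1/2 = -79/4, d_1 = (m_2 - m_1)/(6h_1) = 79/8. So p'(0) = 79/8.

9.8750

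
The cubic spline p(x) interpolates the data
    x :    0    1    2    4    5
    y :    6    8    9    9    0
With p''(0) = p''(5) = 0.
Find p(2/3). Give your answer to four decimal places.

Let σ_i = p''(x_i). Step sizes h_i = 1, 1, 2, 1; slopes of the chords Δ_i = (y_(i+1) - y_i)/h_i = 2, 1, 0, -9.
  1·σ_0 + 4·σ_1 + 1·σ_2 = 6(Δ_1 - Δ_0) = -6
  1·σ_1 + 6·σ_2 + 2·σ_3 = 6(Δ_2 - Δ_1) = -6
  2·σ_2 + 6·σ_3 + 1·σ_4 = 6(Δ_3 - Δ_2) = -54
Natural end conditions: σ_0 = σ_4 = 0.
Hence σ_0 = 0, σ_1 = -132/61, σ_2 = 162/61, σ_3 = -603/61, σ_4 = 0.
On [0, 1], p(x) = 6 + 144/61·x + 0·x² - 22/61·x³.
With x = 2/3: p(2/3) = 12298/1647.

7.4669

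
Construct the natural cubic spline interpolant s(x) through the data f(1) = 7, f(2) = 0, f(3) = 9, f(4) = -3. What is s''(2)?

34

Put M_i = s'' at the i-th knot. Here h = (1, 1, 1) and Δ = (-7, 9, -12), so the interior equations h_(i-1)·M_(i-1) + 2(h_(i-1)+h_i)·M_i + h_i·M_(i+1) = 6(Δ_i − Δ_(i-1)) read
  1·M_0 + 4·M_1 + 1·M_2 = 6(Δ_1 - Δ_0) = 96
  1·M_1 + 4·M_2 + 1·M_3 = 6(Δ_2 - Δ_1) = -126
Natural end conditions: M_0 = M_3 = 0.
Forward elimination and back-substitution give M_0 = 0, M_1 = 34, M_2 = -40, M_3 = 0.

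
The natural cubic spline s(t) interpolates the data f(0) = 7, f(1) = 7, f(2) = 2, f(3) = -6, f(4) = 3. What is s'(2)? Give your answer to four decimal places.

Put m_i = s'' at the i-th knot. Here h = (1, 1, 1, 1) and Δ = (0, -5, -8, 9), so the interior equations h_(i-1)·m_(i-1) + 2(h_(i-1)+h_i)·m_i + h_i·m_(i+1) = 6(Δ_i − Δ_(i-1)) read
  1·m_0 + 4·m_1 + 1·m_2 = 6(Δ_1 - Δ_0) = -30
  1·m_1 + 4·m_2 + 1·m_3 = 6(Δ_2 - Δ_1) = -18
  1·m_2 + 4·m_3 + 1·m_4 = 6(Δ_3 - Δ_2) = 102
Natural end conditions: m_0 = m_4 = 0.
Solving: m_0 = 0, m_1 = -69/14, m_2 = -72/7, m_3 = 393/14, m_4 = 0.
On [2, 3], s'(t) = b_2 + 2c_2·(t - 2) + 3d_2·(t - 2)² with b_2 = Δ_2 - h_2(2m_2 + m_3)/6 = -37/4, c_2 = m_2/2 = -36/7, d_2 = (m_3 - m_2)/(6h_2) = 179/28. So s'(2) = -37/4.

-9.2500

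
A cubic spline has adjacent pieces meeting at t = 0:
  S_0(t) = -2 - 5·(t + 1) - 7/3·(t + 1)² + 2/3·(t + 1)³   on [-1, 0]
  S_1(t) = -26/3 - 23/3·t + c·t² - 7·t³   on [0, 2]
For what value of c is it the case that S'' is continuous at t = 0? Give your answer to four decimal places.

-0.3333

S_0''(t) = -14/3 + 4·(t + 1), so S_0''(0) = -2/3. On the right, S_1''(0) = 2c, so c = -1/3.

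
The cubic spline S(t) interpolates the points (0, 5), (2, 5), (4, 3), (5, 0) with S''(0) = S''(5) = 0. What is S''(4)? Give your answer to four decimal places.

With σ_i denoting the second derivative at x_i, h_i = 2, 2, 1, and Δ_i = (y_(i+1) − y_i)/h_i = 0, -1, -3:
  2·σ_0 + 8·σ_1 + 2·σ_2 = 6(Δ_1 - Δ_0) = -6
  2·σ_1 + 6·σ_2 + 1·σ_3 = 6(Δ_2 - Δ_1) = -12
Natural end conditions: σ_0 = σ_3 = 0.
Hence σ_0 = 0, σ_1 = -3/11, σ_2 = -21/11, σ_3 = 0.

-1.9091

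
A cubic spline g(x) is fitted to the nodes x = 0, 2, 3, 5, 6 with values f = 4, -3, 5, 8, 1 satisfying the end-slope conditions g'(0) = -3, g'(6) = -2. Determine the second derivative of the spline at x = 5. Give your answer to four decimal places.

Put M_i = g'' at the i-th knot. Here h = (2, 1, 2, 1) and Δ = (-7/2, 8, 3/2, -7), so the interior equations h_(i-1)·M_(i-1) + 2(h_(i-1)+h_i)·M_i + h_i·M_(i+1) = 6(Δ_i − Δ_(i-1)) read
  2·M_0 + 6·M_1 + 1·M_2 = 6(Δ_1 - Δ_0) = 69
  1·M_1 + 6·M_2 + 2·M_3 = 6(Δ_2 - Δ_1) = -39
  2·M_2 + 6·M_3 + 1·M_4 = 6(Δ_3 - Δ_2) = -51
Clamped end conditions give two more equations: 2h_0·M_0 + h_0·M_1 = 6(Δ_0 - g'(0)) = -3 and h_3·M_3 + 2h_3·M_4 = 6(g'(6) - Δ_3) = 30.
Solving: M_0 = -3115/372, M_1 = 1418/93, M_2 = -1067/186, M_3 = -922/93, M_4 = 1856/93.

-9.9140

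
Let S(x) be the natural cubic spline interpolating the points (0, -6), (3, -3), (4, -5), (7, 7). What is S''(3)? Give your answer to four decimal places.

-2.8571

Write σ_i for S''(x_i). With h_i = 3, 1, 3 and divided differences Δ_i = 1, -2, 4, the continuity of S' gives the tridiagonal system
  3·σ_0 + 8·σ_1 + 1·σ_2 = 6(Δ_1 - Δ_0) = -18
  1·σ_1 + 8·σ_2 + 3·σ_3 = 6(Δ_2 - Δ_1) = 36
Natural end conditions: σ_0 = σ_3 = 0.
Forward elimination and back-substitution give σ_0 = 0, σ_1 = -20/7, σ_2 = 34/7, σ_3 = 0.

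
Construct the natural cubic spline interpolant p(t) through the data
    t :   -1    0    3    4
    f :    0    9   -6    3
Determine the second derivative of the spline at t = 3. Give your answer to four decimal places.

Write M_i for p''(x_i). With h_i = 1, 3, 1 and divided differences Δ_i = 9, -5, 9, the continuity of p' gives the tridiagonal system
  1·M_0 + 8·M_1 + 3·M_2 = 6(Δ_1 - Δ_0) = -84
  3·M_1 + 8·M_2 + 1·M_3 = 6(Δ_2 - Δ_1) = 84
Natural end conditions: M_0 = M_3 = 0.
Solving the tridiagonal system: M_0 = 0, M_1 = -84/5, M_2 = 84/5, M_3 = 0.

16.8000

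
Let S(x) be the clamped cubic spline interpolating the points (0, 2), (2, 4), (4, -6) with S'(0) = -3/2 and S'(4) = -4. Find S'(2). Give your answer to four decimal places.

-1.6250

Put M_i = S'' at the i-th knot. Here h = (2, 2) and Δ = (1, -5), so the interior equations h_(i-1)·M_(i-1) + 2(h_(i-1)+h_i)·M_i + h_i·M_(i+1) = 6(Δ_i − Δ_(i-1)) read
  2·M_0 + 8·M_1 + 2·M_2 = 6(Δ_1 - Δ_0) = -36
Clamped end conditions give two more equations: 2h_0·M_0 + h_0·M_1 = 6(Δ_0 - S'(0)) = 15 and h_1·M_1 + 2h_1·M_2 = 6(S'(4) - Δ_1) = 6.
Solving the tridiagonal system: M_0 = 61/8, M_1 = -31/4, M_2 = 43/8.
On [2, 4], S'(x) = b_1 + 2c_1·(x - 2) + 3d_1·(x - 2)² with b_1 = Δ_1 - h_1(2M_1 + M_2)/6 = -13/8, c_1 = M_1/2 = -31/8, d_1 = (M_2 - M_1)/(6h_1) = 35/32. So S'(2) = -13/8.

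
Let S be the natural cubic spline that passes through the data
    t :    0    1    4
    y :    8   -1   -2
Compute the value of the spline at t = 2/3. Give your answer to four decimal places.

1.5988

Put M_i = S'' at the i-th knot. Here h = (1, 3) and Δ = (-9, -1/3), so the interior equations h_(i-1)·M_(i-1) + 2(h_(i-1)+h_i)·M_i + h_i·M_(i+1) = 6(Δ_i − Δ_(i-1)) read
  1·M_0 + 8·M_1 + 3·M_2 = 6(Δ_1 - Δ_0) = 52
Natural end conditions: M_0 = M_2 = 0.
Solving the tridiagonal system: M_0 = 0, M_1 = 13/2, M_2 = 0.
On [0, 1], S(t) = 8 - 121/12·t + 0·t² + 13/12·t³.
With t = 2/3: S(2/3) = 259/162.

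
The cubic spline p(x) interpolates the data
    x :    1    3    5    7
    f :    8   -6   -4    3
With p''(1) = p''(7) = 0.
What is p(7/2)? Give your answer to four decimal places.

Write σ_i for p''(x_i). With h_i = 2, 2, 2 and divided differences Δ_i = -7, 1, 7/2, the continuity of p' gives the tridiagonal system
  2·σ_0 + 8·σ_1 + 2·σ_2 = 6(Δ_1 - Δ_0) = 48
  2·σ_1 + 8·σ_2 + 2·σ_3 = 6(Δ_2 - Δ_1) = 15
Natural end conditions: σ_0 = σ_3 = 0.
Solving the tridiagonal system: σ_0 = 0, σ_1 = 59/10, σ_2 = 2/5, σ_3 = 0.
On [3, 5], p(x) = -6 - 46/15·(x - 3) + 59/20·(x - 3)² - 11/24·(x - 3)³.
With (x - 3) = 1/2: p(7/2) = -2193/320.

-6.8531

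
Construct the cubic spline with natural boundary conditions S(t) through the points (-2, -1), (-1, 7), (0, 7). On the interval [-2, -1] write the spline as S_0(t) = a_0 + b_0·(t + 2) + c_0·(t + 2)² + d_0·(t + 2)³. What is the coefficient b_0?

10

With σ_i denoting the second derivative at x_i, h_i = 1, 1, and Δ_i = (y_(i+1) − y_i)/h_i = 8, 0:
  1·σ_0 + 4·σ_1 + 1·σ_2 = 6(Δ_1 - Δ_0) = -48
Natural end conditions: σ_0 = σ_2 = 0.
Solving the tridiagonal system: σ_0 = 0, σ_1 = -12, σ_2 = 0.
On [-2, -1], with S_0(t) = a_0 + b_0·(t + 2) + c_0·(t + 2)² + d_0·(t + 2)³: c_0 = σ_0/2 = 0, d_0 = (σ_1 - σ_0)/(6h_0) = -2, b_0 = Δ_0 - h_0(2σ_0 + σ_1)/6 = 10.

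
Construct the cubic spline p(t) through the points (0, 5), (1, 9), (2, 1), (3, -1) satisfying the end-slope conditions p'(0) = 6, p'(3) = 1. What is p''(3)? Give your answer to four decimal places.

1.8667

Put σ_i = p'' at the i-th knot. Here h = (1, 1, 1) and Δ = (4, -8, -2), so the interior equations h_(i-1)·σ_(i-1) + 2(h_(i-1)+h_i)·σ_i + h_i·σ_(i+1) = 6(Δ_i − Δ_(i-1)) read
  1·σ_0 + 4·σ_1 + 1·σ_2 = 6(Δ_1 - Δ_0) = -72
  1·σ_1 + 4·σ_2 + 1·σ_3 = 6(Δ_2 - Δ_1) = 36
Clamped end conditions give two more equations: 2h_0·σ_0 + h_0·σ_1 = 6(Δ_0 - p'(0)) = -12 and h_2·σ_2 + 2h_2·σ_3 = 6(p'(3) - Δ_2) = 18.
Solving the tridiagonal system: σ_0 = 82/15, σ_1 = -344/15, σ_2 = 214/15, σ_3 = 28/15.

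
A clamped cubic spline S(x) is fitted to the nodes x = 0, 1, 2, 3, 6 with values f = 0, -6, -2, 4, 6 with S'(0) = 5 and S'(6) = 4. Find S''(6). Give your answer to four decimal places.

With m_i denoting the second derivative at x_i, h_i = 1, 1, 1, 3, and Δ_i = (y_(i+1) − y_i)/h_i = -6, 4, 6, 2/3:
  1·m_0 + 4·m_1 + 1·m_2 = 6(Δ_1 - Δ_0) = 60
  1·m_1 + 4·m_2 + 1·m_3 = 6(Δ_2 - Δ_1) = 12
  1·m_2 + 8·m_3 + 3·m_4 = 6(Δ_3 - Δ_2) = -32
Clamped end conditions give two more equations: 2h_0·m_0 + h_0·m_1 = 6(Δ_0 - S'(0)) = -66 and h_3·m_3 + 2h_3·m_4 = 6(S'(6) - Δ_3) = 20.
Forward elimination and back-substitution give m_0 = -839/18, m_1 = 245/9, m_2 = -41/18, m_3 = -55/9, m_4 = 115/18.

6.3889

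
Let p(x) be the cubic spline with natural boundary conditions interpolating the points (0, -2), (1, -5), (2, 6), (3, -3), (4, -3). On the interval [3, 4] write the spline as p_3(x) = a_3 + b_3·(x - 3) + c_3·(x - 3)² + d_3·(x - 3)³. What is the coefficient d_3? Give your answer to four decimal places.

-4.0893

Let m_i = p''(x_i). Step sizes h_i = 1, 1, 1, 1; slopes of the chords Δ_i = (y_(i+1) - y_i)/h_i = -3, 11, -9, 0.
  1·m_0 + 4·m_1 + 1·m_2 = 6(Δ_1 - Δ_0) = 84
  1·m_1 + 4·m_2 + 1·m_3 = 6(Δ_2 - Δ_1) = -120
  1·m_2 + 4·m_3 + 1·m_4 = 6(Δ_3 - Δ_2) = 54
Natural end conditions: m_0 = m_4 = 0.
Forward elimination and back-substitution give m_0 = 0, m_1 = 897/28, m_2 = -309/7, m_3 = 687/28, m_4 = 0.
On [3, 4], with p_3(x) = a_3 + b_3·(x - 3) + c_3·(x - 3)² + d_3·(x - 3)³: c_3 = m_3/2 = 687/56, d_3 = (m_4 - m_3)/(6h_3) = -229/56, b_3 = Δ_3 - h_3(2m_3 + m_4)/6 = -229/28.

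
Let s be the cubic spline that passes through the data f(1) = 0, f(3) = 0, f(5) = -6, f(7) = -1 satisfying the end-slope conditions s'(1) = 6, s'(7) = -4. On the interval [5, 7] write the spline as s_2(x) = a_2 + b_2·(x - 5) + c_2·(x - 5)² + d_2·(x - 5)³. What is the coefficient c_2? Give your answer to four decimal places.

Write M_i for s''(x_i). With h_i = 2, 2, 2 and divided differences Δ_i = 0, -3, 5/2, the continuity of s' gives the tridiagonal system
  2·M_0 + 8·M_1 + 2·M_2 = 6(Δ_1 - Δ_0) = -18
  2·M_1 + 8·M_2 + 2·M_3 = 6(Δ_2 - Δ_1) = 33
Clamped end conditions give two more equations: 2h_0·M_0 + h_0·M_1 = 6(Δ_0 - s'(1)) = -36 and h_2·M_2 + 2h_2·M_3 = 6(s'(7) - Δ_2) = -39.
Forward elimination and back-substitution give M_0 = -47/6, M_1 = -7/3, M_2 = 49/6, M_3 = -83/6.
On [5, 7], with s_2(x) = a_2 + b_2·(x - 5) + c_2·(x - 5)² + d_2·(x - 5)³: c_2 = M_2/2 = 49/12, d_2 = (M_3 - M_2)/(6h_2) = -11/6, b_2 = Δ_2 - h_2(2M_2 + M_3)/6 = 5/3.

4.0833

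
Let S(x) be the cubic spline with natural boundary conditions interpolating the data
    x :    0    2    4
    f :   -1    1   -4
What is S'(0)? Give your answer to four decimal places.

Write σ_i for S''(x_i). With h_i = 2, 2 and divided differences Δ_i = 1, -5/2, the continuity of S' gives the tridiagonal system
  2·σ_0 + 8·σ_1 + 2·σ_2 = 6(Δ_1 - Δ_0) = -21
Natural end conditions: σ_0 = σ_2 = 0.
Solving the tridiagonal system: σ_0 = 0, σ_1 = -21/8, σ_2 = 0.
On [0, 2], S'(x) = b_0 + 2c_0·x + 3d_0·x² with b_0 = Δ_0 - h_0(2σ_0 + σ_1)/6 = 15/8, c_0 = σ_0/2 = 0, d_0 = (σ_1 - σ_0)/(6h_0) = -7/32. So S'(0) = 15/8.

1.8750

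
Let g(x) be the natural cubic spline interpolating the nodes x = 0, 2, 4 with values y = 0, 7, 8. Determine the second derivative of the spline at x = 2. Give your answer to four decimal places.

With M_i denoting the second derivative at x_i, h_i = 2, 2, and Δ_i = (y_(i+1) − y_i)/h_i = 7/2, 1/2:
  2·M_0 + 8·M_1 + 2·M_2 = 6(Δ_1 - Δ_0) = -18
Natural end conditions: M_0 = M_2 = 0.
Solving the tridiagonal system: M_0 = 0, M_1 = -9/4, M_2 = 0.

-2.2500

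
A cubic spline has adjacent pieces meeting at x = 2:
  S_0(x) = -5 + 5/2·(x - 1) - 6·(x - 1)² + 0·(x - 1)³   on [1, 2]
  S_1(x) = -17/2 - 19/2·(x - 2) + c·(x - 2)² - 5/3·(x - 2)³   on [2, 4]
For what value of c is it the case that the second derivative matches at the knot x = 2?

-6

S_0''(x) = -12 + 0·(x - 1), so S_0''(2) = -12. On the right, S_1''(2) = 2c, so c = -6.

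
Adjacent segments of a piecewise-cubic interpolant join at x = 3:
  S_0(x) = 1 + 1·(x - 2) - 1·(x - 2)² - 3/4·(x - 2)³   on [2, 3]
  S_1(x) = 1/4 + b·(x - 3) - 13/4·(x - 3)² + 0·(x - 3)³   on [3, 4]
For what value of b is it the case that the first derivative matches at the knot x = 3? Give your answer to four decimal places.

S_0'(x) = 1 - 2·(x - 2) - 9/4·(x - 2)², so S_0'(3) = -13/4. On the right, S_1'(3) = b, so b = -13/4.

-3.2500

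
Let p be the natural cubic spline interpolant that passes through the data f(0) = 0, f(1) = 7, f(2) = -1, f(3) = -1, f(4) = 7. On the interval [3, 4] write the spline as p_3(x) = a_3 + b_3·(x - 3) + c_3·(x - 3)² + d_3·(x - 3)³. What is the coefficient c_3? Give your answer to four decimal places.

Put M_i = p'' at the i-th knot. Here h = (1, 1, 1, 1) and Δ = (7, -8, 0, 8), so the interior equations h_(i-1)·M_(i-1) + 2(h_(i-1)+h_i)·M_i + h_i·M_(i+1) = 6(Δ_i − Δ_(i-1)) read
  1·M_0 + 4·M_1 + 1·M_2 = 6(Δ_1 - Δ_0) = -90
  1·M_1 + 4·M_2 + 1·M_3 = 6(Δ_2 - Δ_1) = 48
  1·M_2 + 4·M_3 + 1·M_4 = 6(Δ_3 - Δ_2) = 48
Natural end conditions: M_0 = M_4 = 0.
Solving the tridiagonal system: M_0 = 0, M_1 = -747/28, M_2 = 117/7, M_3 = 219/28, M_4 = 0.
On [3, 4], with p_3(x) = a_3 + b_3·(x - 3) + c_3·(x - 3)² + d_3·(x - 3)³: c_3 = M_3/2 = 219/56, d_3 = (M_4 - M_3)/(6h_3) = -73/56, b_3 = Δ_3 - h_3(2M_3 + M_4)/6 = 151/28.

3.9107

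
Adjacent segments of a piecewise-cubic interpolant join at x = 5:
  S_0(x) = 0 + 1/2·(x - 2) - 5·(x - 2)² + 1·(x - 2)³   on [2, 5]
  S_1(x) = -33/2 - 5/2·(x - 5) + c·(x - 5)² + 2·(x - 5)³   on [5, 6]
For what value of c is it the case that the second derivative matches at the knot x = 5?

S_0''(x) = -10 + 6·(x - 2), so S_0''(5) = 8. On the right, S_1''(5) = 2c, so c = 4.

4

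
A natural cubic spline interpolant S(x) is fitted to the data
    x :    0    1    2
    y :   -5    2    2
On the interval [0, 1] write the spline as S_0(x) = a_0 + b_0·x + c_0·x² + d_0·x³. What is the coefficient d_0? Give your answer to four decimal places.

-1.7500

With m_i denoting the second derivative at x_i, h_i = 1, 1, and Δ_i = (y_(i+1) − y_i)/h_i = 7, 0:
  1·m_0 + 4·m_1 + 1·m_2 = 6(Δ_1 - Δ_0) = -42
Natural end conditions: m_0 = m_2 = 0.
Hence m_0 = 0, m_1 = -21/2, m_2 = 0.
On [0, 1], with S_0(x) = a_0 + b_0·x + c_0·x² + d_0·x³: c_0 = m_0/2 = 0, d_0 = (m_1 - m_0)/(6h_0) = -7/4, b_0 = Δ_0 - h_0(2m_0 + m_1)/6 = 35/4.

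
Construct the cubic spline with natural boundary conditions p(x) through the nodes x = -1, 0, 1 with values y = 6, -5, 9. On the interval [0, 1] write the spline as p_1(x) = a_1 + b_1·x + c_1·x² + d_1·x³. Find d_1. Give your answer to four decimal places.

-6.2500

Let σ_i = p''(x_i). Step sizes h_i = 1, 1; slopes of the chords Δ_i = (y_(i+1) - y_i)/h_i = -11, 14.
  1·σ_0 + 4·σ_1 + 1·σ_2 = 6(Δ_1 - Δ_0) = 150
Natural end conditions: σ_0 = σ_2 = 0.
Solving: σ_0 = 0, σ_1 = 75/2, σ_2 = 0.
On [0, 1], with p_1(x) = a_1 + b_1·x + c_1·x² + d_1·x³: c_1 = σ_1/2 = 75/4, d_1 = (σ_2 - σ_1)/(6h_1) = -25/4, b_1 = Δ_1 - h_1(2σ_1 + σ_2)/6 = 3/2.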